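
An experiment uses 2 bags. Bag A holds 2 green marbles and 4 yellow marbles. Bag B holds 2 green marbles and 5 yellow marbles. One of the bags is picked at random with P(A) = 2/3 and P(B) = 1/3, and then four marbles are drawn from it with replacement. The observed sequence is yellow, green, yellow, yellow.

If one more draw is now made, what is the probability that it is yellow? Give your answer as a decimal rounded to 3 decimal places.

0.683

Compute the likelihood of the observed sequence for each case: P(data | bag A) = (4/6)(2/6)(4/6)(4/6) = 0.098765; P(data | bag B) = (5/7)(2/7)(5/7)(5/7) = 0.10412.
Multiplying each by its prior: 2/3 · 0.098765 = 0.065844, 1/3 · 0.10412 = 0.034708; summing to 0.10055.
Normalising, the posterior is P(bag A | data) = 0.65483, P(bag B | data) = 0.34517.
The predictive probability is P(yellow next | data) = (2/3)(0.65483) + (5/7)(0.34517) = 0.6831.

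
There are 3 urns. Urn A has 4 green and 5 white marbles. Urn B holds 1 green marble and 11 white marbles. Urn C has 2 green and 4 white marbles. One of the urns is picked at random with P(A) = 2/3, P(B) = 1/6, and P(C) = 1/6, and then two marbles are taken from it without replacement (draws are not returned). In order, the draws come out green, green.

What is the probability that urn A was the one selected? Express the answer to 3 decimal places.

0.909

For each hypothesis, P(data | H) works out to: P(data | urn A) = (4/9)(3/8) = 1/6; P(data | urn B) = (1/12)(0/11) = 0; P(data | urn C) = (2/6)(1/5) = 1/15.
The prior-weighted likelihoods are 2/3 · 1/6 = 1/9, 1/6 · 0 = 0, 1/6 · 1/15 = 1/90; summing to 11/90.
So P(urn A | data) = (1/9) / (11/90) = 10/11.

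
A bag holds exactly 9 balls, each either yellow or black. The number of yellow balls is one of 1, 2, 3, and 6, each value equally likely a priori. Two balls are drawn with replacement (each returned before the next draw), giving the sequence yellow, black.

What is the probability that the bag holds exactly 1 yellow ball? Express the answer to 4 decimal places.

The likelihood of the observed sequence under each hypothesis: P(data | r = 1) = (1/9)(8/9) = 8/81; P(data | r = 2) = (2/9)(7/9) = 14/81; P(data | r = 3) = (3/9)(6/9) = 2/9; P(data | r = 6) = (6/9)(3/9) = 2/9.
Multiplying each by its prior: 1/4 · 8/81 = 2/81, 1/4 · 14/81 = 7/162, 1/4 · 2/9 = 1/18, 1/4 · 2/9 = 1/18; these sum to 29/162.
Hence P(r = 1 | data) = (2/81) / (29/162) = 4/29.

0.1379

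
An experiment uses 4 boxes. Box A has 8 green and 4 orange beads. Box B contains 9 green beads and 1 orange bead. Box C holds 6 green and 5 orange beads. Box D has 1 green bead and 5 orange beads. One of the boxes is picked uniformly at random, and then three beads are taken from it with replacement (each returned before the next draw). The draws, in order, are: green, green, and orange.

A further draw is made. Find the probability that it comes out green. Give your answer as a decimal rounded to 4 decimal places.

For each hypothesis, P(data | H) works out to: P(data | box A) = (8/12)(8/12)(4/12) = 0.14815; P(data | box B) = (9/10)(9/10)(1/10) = 0.081; P(data | box C) = (6/11)(6/11)(5/11) = 0.13524; P(data | box D) = (1/6)(1/6)(5/6) = 0.023148.
The prior-weighted likelihoods are 1/4 · 0.14815 = 0.037037, 1/4 · 0.081 = 0.02025, 1/4 · 0.13524 = 0.033809, 1/4 · 0.023148 = 0.005787; with total 0.096883.
The posterior is then P(box A | data) = 0.38229, P(box B | data) = 0.20901, P(box C | data) = 0.34897, P(box D | data) = 0.059732.
The predictive probability is P(green next | data) = (2/3)(0.38229) + (9/10)(0.20901) + (6/11)(0.34897) + (1/6)(0.059732) = 0.64327.

0.6433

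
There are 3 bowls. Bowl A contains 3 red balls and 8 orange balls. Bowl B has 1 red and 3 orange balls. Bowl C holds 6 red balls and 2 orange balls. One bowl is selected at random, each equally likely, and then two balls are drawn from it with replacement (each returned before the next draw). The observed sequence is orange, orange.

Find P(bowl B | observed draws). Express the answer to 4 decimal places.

0.4875

Compute the likelihood of the observed sequence for each case: P(data | bowl A) = (8/11)(8/11) = 0.52893; P(data | bowl B) = (3/4)(3/4) = 0.5625; P(data | bowl C) = (2/8)(2/8) = 0.0625.
Weighting by the prior gives 1/3 · 0.52893 = 0.17631, 1/3 · 0.5625 = 0.1875, 1/3 · 0.0625 = 0.020833; with total 0.38464.
So P(bowl B | data) = (0.1875) / (0.38464) = 0.48747.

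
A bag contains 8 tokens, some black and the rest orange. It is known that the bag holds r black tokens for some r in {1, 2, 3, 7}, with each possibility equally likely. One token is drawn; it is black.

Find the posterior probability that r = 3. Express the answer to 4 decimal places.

0.2308

Compute the likelihood of this draw for each case: P(data | r = 1) = (1/8) = 1/8; P(data | r = 2) = (2/8) = 1/4; P(data | r = 3) = (3/8) = 3/8; P(data | r = 7) = (7/8) = 7/8.
The prior-weighted likelihoods are 1/4 · 1/8 = 1/32, 1/4 · 1/4 = 1/16, 1/4 · 3/8 = 3/32, 1/4 · 7/8 = 7/32; summing to 13/32.
So P(r = 3 | data) = (3/32) / (13/32) = 3/13.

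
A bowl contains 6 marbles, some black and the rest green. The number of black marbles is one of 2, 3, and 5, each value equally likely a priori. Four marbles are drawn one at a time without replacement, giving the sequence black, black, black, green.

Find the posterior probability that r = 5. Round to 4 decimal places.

Compute the likelihood of the observed sequence for each case: P(data | r = 2) = (2/6)(1/5)(0/4) = 0; P(data | r = 3) = (3/6)(2/5)(1/4)(3/3) = 1/20; P(data | r = 5) = (5/6)(4/5)(3/4)(1/3) = 1/6.
The prior-weighted likelihoods are 1/3 · 0 = 0, 1/3 · 1/20 = 1/60, 1/3 · 1/6 = 1/18; with total 13/180.
By Bayes' rule, P(r = 5 | data) = (1/18) / (13/180) = 10/13.

0.7692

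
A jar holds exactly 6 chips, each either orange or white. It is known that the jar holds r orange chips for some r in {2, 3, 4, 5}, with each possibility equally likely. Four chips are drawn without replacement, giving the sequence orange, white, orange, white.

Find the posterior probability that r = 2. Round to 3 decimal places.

Compute the likelihood of the observed sequence for each case: P(data | r = 2) = (2/6)(4/5)(1/4)(3/3) = 1/15; P(data | r = 3) = (3/6)(3/5)(2/4)(2/3) = 1/10; P(data | r = 4) = (4/6)(2/5)(3/4)(1/3) = 1/15; P(data | r = 5) = (5/6)(1/5)(4/4)(0/3) = 0.
The prior-weighted likelihoods are 1/4 · 1/15 = 1/60, 1/4 · 1/10 = 1/40, 1/4 · 1/15 = 1/60, 1/4 · 0 = 0; these sum to 7/120.
Hence P(r = 2 | data) = (1/60) / (7/120) = 2/7.

0.286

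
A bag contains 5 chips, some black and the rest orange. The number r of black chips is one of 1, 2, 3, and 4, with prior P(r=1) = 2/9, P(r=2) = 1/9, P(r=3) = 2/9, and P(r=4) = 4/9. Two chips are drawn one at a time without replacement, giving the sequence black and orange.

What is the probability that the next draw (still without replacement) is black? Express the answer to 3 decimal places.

0.619

Under each hypothesis, the probability of the observed sequence is: P(data | r = 1) = (1/5)(4/4) = 1/5; P(data | r = 2) = (2/5)(3/4) = 3/10; P(data | r = 3) = (3/5)(2/4) = 3/10; P(data | r = 4) = (4/5)(1/4) = 1/5.
The prior-weighted likelihoods are 2/9 · 1/5 = 2/45, 1/9 · 3/10 = 1/30, 2/9 · 3/10 = 1/15, 4/9 · 1/5 = 4/45; summing to 7/30.
Normalising, the posterior is P(r = 1 | data) = 4/21, P(r = 2 | data) = 1/7, P(r = 3 | data) = 2/7, P(r = 4 | data) = 8/21.
Averaging over the posterior, P(black next | data) = (0)(4/21) + (1/3)(1/7) + (2/3)(2/7) + (1)(8/21) = 13/21.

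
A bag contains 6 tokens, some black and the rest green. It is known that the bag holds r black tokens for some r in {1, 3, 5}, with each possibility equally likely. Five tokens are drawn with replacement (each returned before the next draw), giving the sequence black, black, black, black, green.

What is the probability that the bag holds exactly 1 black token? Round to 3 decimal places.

0.006

For each hypothesis, P(data | H) works out to: P(data | r = 1) = (1/6)(1/6)(1/6)(1/6)(5/6) = 0.000643; P(data | r = 3) = (3/6)(3/6)(3/6)(3/6)(3/6) = 0.03125; P(data | r = 5) = (5/6)(5/6)(5/6)(5/6)(1/6) = 0.080376.
Weighting by the prior gives 1/3 · 0.000643 = 0.00021433, 1/3 · 0.03125 = 0.010417, 1/3 · 0.080376 = 0.026792; these sum to 0.037423.
Therefore the posterior P(r = 1 | data) = (0.00021433) / (0.037423) = 0.0057274.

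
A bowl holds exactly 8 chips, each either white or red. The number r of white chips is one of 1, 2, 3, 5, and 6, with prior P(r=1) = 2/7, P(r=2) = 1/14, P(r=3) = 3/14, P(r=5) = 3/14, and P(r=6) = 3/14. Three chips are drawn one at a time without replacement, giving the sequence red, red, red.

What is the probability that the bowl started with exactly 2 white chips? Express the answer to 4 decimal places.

Compute the likelihood of the observed sequence for each case: P(data | r = 1) = (7/8)(6/7)(5/6) = 5/8; P(data | r = 2) = (6/8)(5/7)(4/6) = 5/14; P(data | r = 3) = (5/8)(4/7)(3/6) = 5/28; P(data | r = 5) = (3/8)(2/7)(1/6) = 1/56; P(data | r = 6) = (2/8)(1/7)(0/6) = 0.
Multiplying each by its prior: 2/7 · 5/8 = 5/28, 1/14 · 5/14 = 5/196, 3/14 · 5/28 = 15/392, 3/14 · 1/56 = 3/784, 3/14 · 0 = 0; summing to 193/784.
Hence P(r = 2 | data) = (5/196) / (193/784) = 20/193.

0.1036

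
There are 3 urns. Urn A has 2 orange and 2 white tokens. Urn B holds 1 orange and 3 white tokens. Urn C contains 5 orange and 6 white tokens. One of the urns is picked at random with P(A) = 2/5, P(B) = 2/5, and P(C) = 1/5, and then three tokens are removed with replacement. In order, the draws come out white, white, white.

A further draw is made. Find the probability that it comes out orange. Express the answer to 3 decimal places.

Under each hypothesis, the probability of the observed sequence is: P(data | urn A) = (2/4)(2/4)(2/4) = 0.125; P(data | urn B) = (3/4)(3/4)(3/4) = 0.42188; P(data | urn C) = (6/11)(6/11)(6/11) = 0.16228.
Multiplying each by its prior: 2/5 · 0.125 = 0.05, 2/5 · 0.42188 = 0.16875, 1/5 · 0.16228 = 0.032457; with total 0.25121.
Normalising, the posterior is P(urn A | data) = 0.19904, P(urn B | data) = 0.67176, P(urn C | data) = 0.1292.
So P(orange next | data) = Σ P(orange next | H) P(H | data) = (1/2)(0.19904) + (1/4)(0.67176) + (5/11)(0.1292) = 0.32619.

0.326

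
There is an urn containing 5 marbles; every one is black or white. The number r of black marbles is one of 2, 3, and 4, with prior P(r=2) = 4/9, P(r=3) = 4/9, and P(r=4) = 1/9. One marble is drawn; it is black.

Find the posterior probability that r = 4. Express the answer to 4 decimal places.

0.1667

Under each hypothesis, the probability of this draw is: P(data | r = 2) = (2/5) = 2/5; P(data | r = 3) = (3/5) = 3/5; P(data | r = 4) = (4/5) = 4/5.
Weighting by the prior gives 4/9 · 2/5 = 8/45, 4/9 · 3/5 = 4/15, 1/9 · 4/5 = 4/45; these sum to 8/15.
So P(r = 4 | data) = (4/45) / (8/15) = 1/6.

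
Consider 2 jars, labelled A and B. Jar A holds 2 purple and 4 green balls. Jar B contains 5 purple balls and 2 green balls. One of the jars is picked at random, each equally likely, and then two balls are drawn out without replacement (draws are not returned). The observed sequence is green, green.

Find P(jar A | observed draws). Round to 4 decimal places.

0.8936

For each hypothesis, P(data | H) works out to: P(data | jar A) = (4/6)(3/5) = 2/5; P(data | jar B) = (2/7)(1/6) = 1/21.
Multiplying each by its prior: 1/2 · 2/5 = 1/5, 1/2 · 1/21 = 1/42; these sum to 47/210.
Therefore the posterior P(jar A | data) = (1/5) / (47/210) = 42/47.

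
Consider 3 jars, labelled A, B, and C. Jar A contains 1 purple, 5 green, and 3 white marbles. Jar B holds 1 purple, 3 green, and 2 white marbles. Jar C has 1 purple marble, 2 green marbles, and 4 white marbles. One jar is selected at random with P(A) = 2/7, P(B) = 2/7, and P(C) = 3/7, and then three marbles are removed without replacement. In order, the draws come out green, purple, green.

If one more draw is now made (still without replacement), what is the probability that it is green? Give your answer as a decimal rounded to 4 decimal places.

For each hypothesis, P(data | H) works out to: P(data | jar A) = (5/9)(1/8)(4/7) = 0.039683; P(data | jar B) = (3/6)(1/5)(2/4) = 0.05; P(data | jar C) = (2/7)(1/6)(1/5) = 0.0095238.
Multiplying each by its prior: 2/7 · 0.039683 = 0.011338, 2/7 · 0.05 = 0.014286, 3/7 · 0.0095238 = 0.0040816; with total 0.029705.
Normalising, the posterior is P(jar A | data) = 0.38168, P(jar B | data) = 0.48092, P(jar C | data) = 0.1374.
So P(green next | data) = Σ P(green next | H) P(H | data) = (1/2)(0.38168) + (1/3)(0.48092) + (0)(0.1374) = 0.35115.

0.3511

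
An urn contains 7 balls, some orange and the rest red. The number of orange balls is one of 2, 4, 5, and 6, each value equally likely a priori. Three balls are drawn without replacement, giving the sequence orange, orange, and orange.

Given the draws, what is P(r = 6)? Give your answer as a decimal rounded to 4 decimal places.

Compute the likelihood of the observed sequence for each case: P(data | r = 2) = (2/7)(1/6)(0/5) = 0; P(data | r = 4) = (4/7)(3/6)(2/5) = 4/35; P(data | r = 5) = (5/7)(4/6)(3/5) = 2/7; P(data | r = 6) = (6/7)(5/6)(4/5) = 4/7.
The prior-weighted likelihoods are 1/4 · 0 = 0, 1/4 · 4/35 = 1/35, 1/4 · 2/7 = 1/14, 1/4 · 4/7 = 1/7; summing to 17/70.
So P(r = 6 | data) = (1/7) / (17/70) = 10/17.

0.5882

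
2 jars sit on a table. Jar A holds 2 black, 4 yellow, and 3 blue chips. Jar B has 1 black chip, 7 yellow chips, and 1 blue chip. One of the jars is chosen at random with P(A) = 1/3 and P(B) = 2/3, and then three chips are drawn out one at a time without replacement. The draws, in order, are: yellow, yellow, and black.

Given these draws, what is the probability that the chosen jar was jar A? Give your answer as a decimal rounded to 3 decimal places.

The likelihood of the observed sequence under each hypothesis: P(data | jar A) = (4/9)(3/8)(2/7) = 1/21; P(data | jar B) = (7/9)(6/8)(1/7) = 1/12.
Weighting by the prior gives 1/3 · 1/21 = 1/63, 2/3 · 1/12 = 1/18; summing to 1/14.
By Bayes' rule, P(jar A | data) = (1/63) / (1/14) = 2/9.

0.222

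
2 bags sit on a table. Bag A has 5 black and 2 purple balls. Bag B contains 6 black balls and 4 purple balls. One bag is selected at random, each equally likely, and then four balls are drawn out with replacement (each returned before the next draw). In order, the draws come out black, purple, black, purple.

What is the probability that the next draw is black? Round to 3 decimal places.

For each hypothesis, P(data | H) works out to: P(data | bag A) = (5/7)(2/7)(5/7)(2/7) = 0.041649; P(data | bag B) = (6/10)(4/10)(6/10)(4/10) = 0.0576.
Multiplying each by its prior: 1/2 · 0.041649 = 0.020825, 1/2 · 0.0576 = 0.0288; these sum to 0.049625.
The posterior is then P(bag A | data) = 0.41964, P(bag B | data) = 0.58036.
The predictive probability is P(black next | data) = (5/7)(0.41964) + (3/5)(0.58036) = 0.64796.

0.648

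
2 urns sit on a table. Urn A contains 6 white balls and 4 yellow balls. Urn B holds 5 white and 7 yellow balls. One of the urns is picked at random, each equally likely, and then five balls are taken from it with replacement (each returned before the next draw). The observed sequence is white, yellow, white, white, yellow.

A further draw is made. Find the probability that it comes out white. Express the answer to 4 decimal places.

Compute the likelihood of the observed sequence for each case: P(data | urn A) = (6/10)(4/10)(6/10)(6/10)(4/10) = 0.03456; P(data | urn B) = (5/12)(7/12)(5/12)(5/12)(7/12) = 0.024615.
The prior-weighted likelihoods are 1/2 · 0.03456 = 0.01728, 1/2 · 0.024615 = 0.012308; these sum to 0.029588.
The posterior is then P(urn A | data) = 0.58403, P(urn B | data) = 0.41597.
Averaging over the posterior, P(white next | data) = (3/5)(0.58403) + (5/12)(0.41597) = 0.52374.

0.5237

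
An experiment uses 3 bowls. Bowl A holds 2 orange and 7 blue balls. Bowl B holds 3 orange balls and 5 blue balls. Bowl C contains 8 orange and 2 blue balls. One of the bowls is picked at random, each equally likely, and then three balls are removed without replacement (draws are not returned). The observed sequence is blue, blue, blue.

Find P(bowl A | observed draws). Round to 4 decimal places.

For each hypothesis, P(data | H) works out to: P(data | bowl A) = (7/9)(6/8)(5/7) = 5/12; P(data | bowl B) = (5/8)(4/7)(3/6) = 5/28; P(data | bowl C) = (2/10)(1/9)(0/8) = 0.
The prior-weighted likelihoods are 1/3 · 5/12 = 5/36, 1/3 · 5/28 = 5/84, 1/3 · 0 = 0; these sum to 25/126.
So P(bowl A | data) = (5/36) / (25/126) = 7/10.

0.7000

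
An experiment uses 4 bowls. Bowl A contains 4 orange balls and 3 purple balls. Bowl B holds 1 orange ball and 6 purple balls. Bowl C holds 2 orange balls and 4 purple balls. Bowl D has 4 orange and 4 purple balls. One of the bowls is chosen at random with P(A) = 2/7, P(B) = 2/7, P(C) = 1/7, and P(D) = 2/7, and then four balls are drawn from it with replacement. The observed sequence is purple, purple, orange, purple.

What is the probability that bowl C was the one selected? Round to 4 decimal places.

Under each hypothesis, the probability of the observed sequence is: P(data | bowl A) = (3/7)(3/7)(4/7)(3/7) = 0.044981; P(data | bowl B) = (6/7)(6/7)(1/7)(6/7) = 0.089963; P(data | bowl C) = (4/6)(4/6)(2/6)(4/6) = 0.098765; P(data | bowl D) = (4/8)(4/8)(4/8)(4/8) = 0.0625.
Multiplying each by its prior: 2/7 · 0.044981 = 0.012852, 2/7 · 0.089963 = 0.025704, 1/7 · 0.098765 = 0.014109, 2/7 · 0.0625 = 0.017857; with total 0.070522.
Hence P(bowl C | data) = (0.014109) / (0.070522) = 0.20007.

0.2001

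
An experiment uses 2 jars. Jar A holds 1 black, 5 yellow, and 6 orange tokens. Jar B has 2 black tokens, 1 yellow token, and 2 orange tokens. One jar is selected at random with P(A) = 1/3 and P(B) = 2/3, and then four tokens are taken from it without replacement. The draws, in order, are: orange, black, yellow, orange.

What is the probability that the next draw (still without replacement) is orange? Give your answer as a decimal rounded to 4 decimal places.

0.0796

Compute the likelihood of the observed sequence for each case: P(data | jar A) = (6/12)(1/11)(5/10)(5/9) = 0.012626; P(data | jar B) = (2/5)(2/4)(1/3)(1/2) = 0.033333.
Multiplying each by its prior: 1/3 · 0.012626 = 0.0042088, 2/3 · 0.033333 = 0.022222; these sum to 0.026431.
Normalising, the posterior is P(jar A | data) = 0.15924, P(jar B | data) = 0.84076.
The predictive probability is P(orange next | data) = (1/2)(0.15924) + (0)(0.84076) = 0.079618.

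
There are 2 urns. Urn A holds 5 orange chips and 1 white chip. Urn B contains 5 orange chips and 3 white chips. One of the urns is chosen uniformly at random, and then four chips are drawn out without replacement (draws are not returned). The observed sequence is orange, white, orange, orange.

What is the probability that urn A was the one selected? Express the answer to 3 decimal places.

0.609

For each hypothesis, P(data | H) works out to: P(data | urn A) = (5/6)(1/5)(4/4)(3/3) = 1/6; P(data | urn B) = (5/8)(3/7)(4/6)(3/5) = 3/28.
Weighting by the prior gives 1/2 · 1/6 = 1/12, 1/2 · 3/28 = 3/56; summing to 23/168.
By Bayes' rule, P(urn A | data) = (1/12) / (23/168) = 14/23.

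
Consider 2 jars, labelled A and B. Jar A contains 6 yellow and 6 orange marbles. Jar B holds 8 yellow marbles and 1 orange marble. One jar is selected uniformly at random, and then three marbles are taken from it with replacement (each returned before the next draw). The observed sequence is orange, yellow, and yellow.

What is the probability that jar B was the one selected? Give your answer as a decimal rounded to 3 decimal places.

The likelihood of the observed sequence under each hypothesis: P(data | jar A) = (6/12)(6/12)(6/12) = 0.125; P(data | jar B) = (1/9)(8/9)(8/9) = 0.087791.
Multiplying each by its prior: 1/2 · 0.125 = 0.0625, 1/2 · 0.087791 = 0.043896; these sum to 0.1064.
Hence P(jar B | data) = (0.043896) / (0.1064) = 0.41257.

0.413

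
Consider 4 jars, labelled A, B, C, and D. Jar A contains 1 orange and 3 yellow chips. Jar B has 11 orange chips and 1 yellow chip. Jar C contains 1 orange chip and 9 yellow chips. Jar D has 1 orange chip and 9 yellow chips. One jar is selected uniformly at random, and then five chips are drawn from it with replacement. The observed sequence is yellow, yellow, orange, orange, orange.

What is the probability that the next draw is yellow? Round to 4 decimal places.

For each hypothesis, P(data | H) works out to: P(data | jar A) = (3/4)(3/4)(1/4)(1/4)(1/4) = 0.0087891; P(data | jar B) = (1/12)(1/12)(11/12)(11/12)(11/12) = 0.005349; P(data | jar C) = (9/10)(9/10)(1/10)(1/10)(1/10) = 0.00081; P(data | jar D) = (9/10)(9/10)(1/10)(1/10)(1/10) = 0.00081.
Weighting by the prior gives 1/4 · 0.0087891 = 0.0021973, 1/4 · 0.005349 = 0.0013372, 1/4 · 0.00081 = 0.0002025, 1/4 · 0.00081 = 0.0002025; summing to 0.0039395.
Normalising, the posterior is P(jar A | data) = 0.55775, P(jar B | data) = 0.33944, P(jar C | data) = 0.051402, P(jar D | data) = 0.051402.
Averaging over the posterior, P(yellow next | data) = (3/4)(0.55775) + (1/12)(0.33944) + (9/10)(0.051402) + (9/10)(0.051402) = 0.53912.

0.5391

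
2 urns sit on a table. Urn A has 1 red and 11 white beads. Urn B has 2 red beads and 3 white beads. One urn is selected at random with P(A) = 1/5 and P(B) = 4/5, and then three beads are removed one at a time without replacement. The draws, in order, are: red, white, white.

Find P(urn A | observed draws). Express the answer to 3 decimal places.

For each hypothesis, P(data | H) works out to: P(data | urn A) = (1/12)(11/11)(10/10) = 1/12; P(data | urn B) = (2/5)(3/4)(2/3) = 1/5.
Weighting by the prior gives 1/5 · 1/12 = 1/60, 4/5 · 1/5 = 4/25; summing to 53/300.
Hence P(urn A | data) = (1/60) / (53/300) = 5/53.

0.094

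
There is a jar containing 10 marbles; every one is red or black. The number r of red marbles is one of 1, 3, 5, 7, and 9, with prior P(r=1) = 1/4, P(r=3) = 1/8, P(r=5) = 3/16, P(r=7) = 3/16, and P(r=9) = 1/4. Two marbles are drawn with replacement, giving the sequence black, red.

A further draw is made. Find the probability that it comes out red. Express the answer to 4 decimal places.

Compute the likelihood of the observed sequence for each case: P(data | r = 1) = (9/10)(1/10) = 0.09; P(data | r = 3) = (7/10)(3/10) = 0.21; P(data | r = 5) = (5/10)(5/10) = 0.25; P(data | r = 7) = (3/10)(7/10) = 0.21; P(data | r = 9) = (1/10)(9/10) = 0.09.
The prior-weighted likelihoods are 1/4 · 0.09 = 0.0225, 1/8 · 0.21 = 0.02625, 3/16 · 0.25 = 0.046875, 3/16 · 0.21 = 0.039375, 1/4 · 0.09 = 0.0225; with total 0.1575.
Normalising, the posterior is P(r = 1 | data) = 0.14286, P(r = 3 | data) = 0.16667, P(r = 5 | data) = 0.29762, P(r = 7 | data) = 0.25, P(r = 9 | data) = 0.14286.
Averaging over the posterior, P(red next | data) = (1/10)(0.14286) + (3/10)(0.16667) + (1/2)(0.29762) + (7/10)(0.25) + (9/10)(0.14286) = 0.51667.

0.5167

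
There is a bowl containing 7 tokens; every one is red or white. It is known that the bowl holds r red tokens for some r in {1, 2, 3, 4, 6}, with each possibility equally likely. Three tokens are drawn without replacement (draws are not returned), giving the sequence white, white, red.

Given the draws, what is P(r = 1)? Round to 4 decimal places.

0.2308

For each hypothesis, P(data | H) works out to: P(data | r = 1) = (6/7)(5/6)(1/5) = 1/7; P(data | r = 2) = (5/7)(4/6)(2/5) = 4/21; P(data | r = 3) = (4/7)(3/6)(3/5) = 6/35; P(data | r = 4) = (3/7)(2/6)(4/5) = 4/35; P(data | r = 6) = (1/7)(0/6) = 0.
Weighting by the prior gives 1/5 · 1/7 = 1/35, 1/5 · 4/21 = 4/105, 1/5 · 6/35 = 6/175, 1/5 · 4/35 = 4/175, 1/5 · 0 = 0; summing to 13/105.
By Bayes' rule, P(r = 1 | data) = (1/35) / (13/105) = 3/13.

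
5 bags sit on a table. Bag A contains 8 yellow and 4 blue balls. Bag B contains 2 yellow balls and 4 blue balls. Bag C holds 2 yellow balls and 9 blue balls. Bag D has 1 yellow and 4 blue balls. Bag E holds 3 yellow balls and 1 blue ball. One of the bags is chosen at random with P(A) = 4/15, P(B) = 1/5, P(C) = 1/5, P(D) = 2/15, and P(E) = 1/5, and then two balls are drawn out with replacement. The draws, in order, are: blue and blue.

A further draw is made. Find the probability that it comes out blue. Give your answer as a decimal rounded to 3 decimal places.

For each hypothesis, P(data | H) works out to: P(data | bag A) = (4/12)(4/12) = 0.11111; P(data | bag B) = (4/6)(4/6) = 0.44444; P(data | bag C) = (9/11)(9/11) = 0.66942; P(data | bag D) = (4/5)(4/5) = 0.64; P(data | bag E) = (1/4)(1/4) = 0.0625.
The prior-weighted likelihoods are 4/15 · 0.11111 = 0.02963, 1/5 · 0.44444 = 0.088889, 1/5 · 0.66942 = 0.13388, 2/15 · 0.64 = 0.085333, 1/5 · 0.0625 = 0.0125; these sum to 0.35024.
Dividing through by the total gives posterior P(bag A | data) = 0.084599, P(bag B | data) = 0.2538, P(bag C | data) = 0.38227, P(bag D | data) = 0.24365, P(bag E | data) = 0.03569.
Averaging over the posterior, P(blue next | data) = (1/3)(0.084599) + (2/3)(0.2538) + (9/11)(0.38227) + (4/5)(0.24365) + (1/4)(0.03569) = 0.714.

0.714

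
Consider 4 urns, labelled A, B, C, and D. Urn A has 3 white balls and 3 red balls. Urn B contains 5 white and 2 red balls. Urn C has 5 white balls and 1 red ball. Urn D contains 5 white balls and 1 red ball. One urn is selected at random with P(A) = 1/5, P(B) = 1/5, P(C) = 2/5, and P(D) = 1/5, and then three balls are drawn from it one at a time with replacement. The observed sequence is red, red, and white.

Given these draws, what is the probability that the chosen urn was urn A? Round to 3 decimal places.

The likelihood of the observed sequence under each hypothesis: P(data | urn A) = (3/6)(3/6)(3/6) = 0.125; P(data | urn B) = (2/7)(2/7)(5/7) = 0.058309; P(data | urn C) = (1/6)(1/6)(5/6) = 0.023148; P(data | urn D) = (1/6)(1/6)(5/6) = 0.023148.
Multiplying each by its prior: 1/5 · 0.125 = 0.025, 1/5 · 0.058309 = 0.011662, 2/5 · 0.023148 = 0.0092593, 1/5 · 0.023148 = 0.0046296; these sum to 0.050551.
So P(urn A | data) = (0.025) / (0.050551) = 0.49455.

0.495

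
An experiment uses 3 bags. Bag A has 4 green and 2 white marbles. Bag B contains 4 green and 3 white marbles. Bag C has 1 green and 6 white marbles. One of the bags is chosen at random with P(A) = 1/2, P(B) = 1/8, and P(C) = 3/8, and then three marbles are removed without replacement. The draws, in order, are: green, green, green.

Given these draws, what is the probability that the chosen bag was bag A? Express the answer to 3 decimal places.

Compute the likelihood of the observed sequence for each case: P(data | bag A) = (4/6)(3/5)(2/4) = 1/5; P(data | bag B) = (4/7)(3/6)(2/5) = 4/35; P(data | bag C) = (1/7)(0/6) = 0.
Weighting by the prior gives 1/2 · 1/5 = 1/10, 1/8 · 4/35 = 1/70, 3/8 · 0 = 0; these sum to 4/35.
Hence P(bag A | data) = (1/10) / (4/35) = 7/8.

0.875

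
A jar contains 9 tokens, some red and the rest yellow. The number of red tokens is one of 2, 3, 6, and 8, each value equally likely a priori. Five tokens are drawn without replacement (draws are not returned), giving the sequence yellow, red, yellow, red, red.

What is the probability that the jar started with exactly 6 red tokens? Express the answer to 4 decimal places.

Under each hypothesis, the probability of the observed sequence is: P(data | r = 2) = (7/9)(2/8)(6/7)(1/6)(0/5) = 0; P(data | r = 3) = (6/9)(3/8)(5/7)(2/6)(1/5) = 1/84; P(data | r = 6) = (3/9)(6/8)(2/7)(5/6)(4/5) = 1/21; P(data | r = 8) = (1/9)(8/8)(0/7) = 0.
The prior-weighted likelihoods are 1/4 · 0 = 0, 1/4 · 1/84 = 1/336, 1/4 · 1/21 = 1/84, 1/4 · 0 = 0; these sum to 5/336.
Therefore the posterior P(r = 6 | data) = (1/84) / (5/336) = 4/5.

0.8000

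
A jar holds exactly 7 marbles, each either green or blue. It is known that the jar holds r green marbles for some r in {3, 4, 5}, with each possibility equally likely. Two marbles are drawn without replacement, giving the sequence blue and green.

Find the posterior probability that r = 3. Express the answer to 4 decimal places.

0.3529

The likelihood of the observed sequence under each hypothesis: P(data | r = 3) = (4/7)(3/6) = 2/7; P(data | r = 4) = (3/7)(4/6) = 2/7; P(data | r = 5) = (2/7)(5/6) = 5/21.
The prior-weighted likelihoods are 1/3 · 2/7 = 2/21, 1/3 · 2/7 = 2/21, 1/3 · 5/21 = 5/63; summing to 17/63.
So P(r = 3 | data) = (2/21) / (17/63) = 6/17.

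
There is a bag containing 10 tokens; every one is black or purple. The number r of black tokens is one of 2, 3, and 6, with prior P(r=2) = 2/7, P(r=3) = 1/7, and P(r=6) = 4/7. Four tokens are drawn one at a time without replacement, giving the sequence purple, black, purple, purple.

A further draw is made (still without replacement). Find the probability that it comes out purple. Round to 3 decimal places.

0.642

Compute the likelihood of the observed sequence for each case: P(data | r = 2) = (8/10)(2/9)(7/8)(6/7) = 0.13333; P(data | r = 3) = (7/10)(3/9)(6/8)(5/7) = 0.125; P(data | r = 6) = (4/10)(6/9)(3/8)(2/7) = 0.028571.
Multiplying each by its prior: 2/7 · 0.13333 = 0.038095, 1/7 · 0.125 = 0.017857, 4/7 · 0.028571 = 0.016327; with total 0.072279.
The posterior is then P(r = 2 | data) = 0.52706, P(r = 3 | data) = 0.24706, P(r = 6 | data) = 0.22588.
The predictive probability is P(purple next | data) = (5/6)(0.52706) + (2/3)(0.24706) + (1/6)(0.22588) = 0.64157.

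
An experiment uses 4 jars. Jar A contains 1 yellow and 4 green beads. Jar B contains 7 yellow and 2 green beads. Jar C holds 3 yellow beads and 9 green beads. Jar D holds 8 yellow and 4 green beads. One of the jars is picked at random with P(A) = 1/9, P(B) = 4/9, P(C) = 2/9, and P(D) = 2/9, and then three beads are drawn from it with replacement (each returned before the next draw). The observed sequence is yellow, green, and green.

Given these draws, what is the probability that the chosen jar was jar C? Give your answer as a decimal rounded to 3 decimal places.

0.396

For each hypothesis, P(data | H) works out to: P(data | jar A) = (1/5)(4/5)(4/5) = 0.128; P(data | jar B) = (7/9)(2/9)(2/9) = 0.038409; P(data | jar C) = (3/12)(9/12)(9/12) = 0.14062; P(data | jar D) = (8/12)(4/12)(4/12) = 0.074074.
Multiplying each by its prior: 1/9 · 0.128 = 0.014222, 4/9 · 0.038409 = 0.017071, 2/9 · 0.14062 = 0.03125, 2/9 · 0.074074 = 0.016461; these sum to 0.079004.
So P(jar C | data) = (0.03125) / (0.079004) = 0.39555.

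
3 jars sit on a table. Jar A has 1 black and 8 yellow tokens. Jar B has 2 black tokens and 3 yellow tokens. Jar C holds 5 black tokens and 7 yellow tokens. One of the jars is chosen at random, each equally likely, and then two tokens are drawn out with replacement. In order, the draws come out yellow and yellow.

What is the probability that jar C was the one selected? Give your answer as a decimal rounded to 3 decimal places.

Compute the likelihood of the observed sequence for each case: P(data | jar A) = (8/9)(8/9) = 0.79012; P(data | jar B) = (3/5)(3/5) = 0.36; P(data | jar C) = (7/12)(7/12) = 0.34028.
Weighting by the prior gives 1/3 · 0.79012 = 0.26337, 1/3 · 0.36 = 0.12, 1/3 · 0.34028 = 0.11343; these sum to 0.4968.
So P(jar C | data) = (0.11343) / (0.4968) = 0.22831.

0.228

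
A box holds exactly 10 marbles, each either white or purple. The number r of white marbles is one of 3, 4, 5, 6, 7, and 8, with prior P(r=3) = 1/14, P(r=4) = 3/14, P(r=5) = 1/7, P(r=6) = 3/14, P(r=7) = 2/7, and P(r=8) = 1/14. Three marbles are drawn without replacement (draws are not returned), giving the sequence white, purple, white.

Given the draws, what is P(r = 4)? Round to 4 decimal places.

0.1506

Compute the likelihood of the observed sequence for each case: P(data | r = 3) = (3/10)(7/9)(2/8) = 0.058333; P(data | r = 4) = (4/10)(6/9)(3/8) = 0.1; P(data | r = 5) = (5/10)(5/9)(4/8) = 0.13889; P(data | r = 6) = (6/10)(4/9)(5/8) = 0.16667; P(data | r = 7) = (7/10)(3/9)(6/8) = 0.175; P(data | r = 8) = (8/10)(2/9)(7/8) = 0.15556.
The prior-weighted likelihoods are 1/14 · 0.058333 = 0.0041667, 3/14 · 0.1 = 0.021429, 1/7 · 0.13889 = 0.019841, 3/14 · 0.16667 = 0.035714, 2/7 · 0.175 = 0.05, 1/14 · 0.15556 = 0.011111; these sum to 0.14226.
So P(r = 4 | data) = (0.021429) / (0.14226) = 0.15063.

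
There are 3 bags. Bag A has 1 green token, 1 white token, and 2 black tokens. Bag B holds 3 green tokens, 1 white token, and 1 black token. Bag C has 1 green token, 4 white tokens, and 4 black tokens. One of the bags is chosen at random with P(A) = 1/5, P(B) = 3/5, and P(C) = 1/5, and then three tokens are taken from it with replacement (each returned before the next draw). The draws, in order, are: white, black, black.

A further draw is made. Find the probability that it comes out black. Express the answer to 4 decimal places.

0.4307

For each hypothesis, P(data | H) works out to: P(data | bag A) = (1/4)(2/4)(2/4) = 0.0625; P(data | bag B) = (1/5)(1/5)(1/5) = 0.008; P(data | bag C) = (4/9)(4/9)(4/9) = 0.087791.
The prior-weighted likelihoods are 1/5 · 0.0625 = 0.0125, 3/5 · 0.008 = 0.0048, 1/5 · 0.087791 = 0.017558; summing to 0.034858.
The posterior is then P(bag A | data) = 0.35859, P(bag B | data) = 0.1377, P(bag C | data) = 0.5037.
So P(black next | data) = Σ P(black next | H) P(H | data) = (1/2)(0.35859) + (1/5)(0.1377) + (4/9)(0.5037) = 0.43071.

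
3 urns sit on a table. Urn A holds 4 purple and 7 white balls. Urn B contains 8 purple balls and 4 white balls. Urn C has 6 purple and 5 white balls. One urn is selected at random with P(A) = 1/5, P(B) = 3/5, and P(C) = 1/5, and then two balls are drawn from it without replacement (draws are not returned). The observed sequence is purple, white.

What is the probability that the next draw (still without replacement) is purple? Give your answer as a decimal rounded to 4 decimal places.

For each hypothesis, P(data | H) works out to: P(data | urn A) = (4/11)(7/10) = 14/55; P(data | urn B) = (8/12)(4/11) = 8/33; P(data | urn C) = (6/11)(5/10) = 3/11.
The prior-weighted likelihoods are 1/5 · 14/55 = 14/275, 3/5 · 8/33 = 8/55, 1/5 · 3/11 = 3/55; summing to 69/275.
Dividing through by the total gives posterior P(urn A | data) = 14/69, P(urn B | data) = 40/69, P(urn C | data) = 5/23.
So P(purple next | data) = Σ P(purple next | H) P(H | data) = (1/3)(14/69) + (7/10)(40/69) + (5/9)(5/23) = 41/69.

0.5942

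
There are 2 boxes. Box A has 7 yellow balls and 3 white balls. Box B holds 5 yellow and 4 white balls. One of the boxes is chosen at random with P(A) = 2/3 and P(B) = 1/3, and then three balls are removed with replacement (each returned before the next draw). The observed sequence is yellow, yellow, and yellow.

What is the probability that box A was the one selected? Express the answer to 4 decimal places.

0.8000

Under each hypothesis, the probability of the observed sequence is: P(data | box A) = (7/10)(7/10)(7/10) = 0.343; P(data | box B) = (5/9)(5/9)(5/9) = 0.17147.
Weighting by the prior gives 2/3 · 0.343 = 0.22867, 1/3 · 0.17147 = 0.057156; summing to 0.28582.
By Bayes' rule, P(box A | data) = (0.22867) / (0.28582) = 0.80003.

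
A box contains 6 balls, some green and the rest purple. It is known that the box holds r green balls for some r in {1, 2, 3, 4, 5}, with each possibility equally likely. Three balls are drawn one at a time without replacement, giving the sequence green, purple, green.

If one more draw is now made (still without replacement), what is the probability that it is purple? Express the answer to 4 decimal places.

0.4000

Under each hypothesis, the probability of the observed sequence is: P(data | r = 1) = (1/6)(5/5)(0/4) = 0; P(data | r = 2) = (2/6)(4/5)(1/4) = 1/15; P(data | r = 3) = (3/6)(3/5)(2/4) = 3/20; P(data | r = 4) = (4/6)(2/5)(3/4) = 1/5; P(data | r = 5) = (5/6)(1/5)(4/4) = 1/6.
Multiplying each by its prior: 1/5 · 0 = 0, 1/5 · 1/15 = 1/75, 1/5 · 3/20 = 3/100, 1/5 · 1/5 = 1/25, 1/5 · 1/6 = 1/30; with total 7/60.
Normalising, the posterior is P(r = 1 | data) = 0, P(r = 2 | data) = 4/35, P(r = 3 | data) = 9/35, P(r = 4 | data) = 12/35, P(r = 5 | data) = 2/7.
So P(purple next | data) = Σ P(purple next | H) P(H | data) = (1)(4/35) + (2/3)(9/35) + (1/3)(12/35) + (0)(2/7) = 2/5.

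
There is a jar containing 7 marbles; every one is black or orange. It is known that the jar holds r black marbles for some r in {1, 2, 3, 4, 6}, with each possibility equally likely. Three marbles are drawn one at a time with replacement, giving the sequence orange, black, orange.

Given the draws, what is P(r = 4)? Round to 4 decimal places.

0.2045

The likelihood of the observed sequence under each hypothesis: P(data | r = 1) = (6/7)(1/7)(6/7) = 0.10496; P(data | r = 2) = (5/7)(2/7)(5/7) = 0.14577; P(data | r = 3) = (4/7)(3/7)(4/7) = 0.13994; P(data | r = 4) = (3/7)(4/7)(3/7) = 0.10496; P(data | r = 6) = (1/7)(6/7)(1/7) = 0.017493.
The prior-weighted likelihoods are 1/5 · 0.10496 = 0.020991, 1/5 · 0.14577 = 0.029155, 1/5 · 0.13994 = 0.027988, 1/5 · 0.10496 = 0.020991, 1/5 · 0.017493 = 0.0034985; these sum to 0.10262.
By Bayes' rule, P(r = 4 | data) = (0.020991) / (0.10262) = 0.20455.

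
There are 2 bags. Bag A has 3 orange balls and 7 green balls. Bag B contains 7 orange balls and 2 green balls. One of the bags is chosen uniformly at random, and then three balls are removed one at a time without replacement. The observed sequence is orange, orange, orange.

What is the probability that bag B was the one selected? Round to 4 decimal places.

For each hypothesis, P(data | H) works out to: P(data | bag A) = (3/10)(2/9)(1/8) = 1/120; P(data | bag B) = (7/9)(6/8)(5/7) = 5/12.
The prior-weighted likelihoods are 1/2 · 1/120 = 1/240, 1/2 · 5/12 = 5/24; with total 17/80.
Therefore the posterior P(bag B | data) = (5/24) / (17/80) = 50/51.

0.9804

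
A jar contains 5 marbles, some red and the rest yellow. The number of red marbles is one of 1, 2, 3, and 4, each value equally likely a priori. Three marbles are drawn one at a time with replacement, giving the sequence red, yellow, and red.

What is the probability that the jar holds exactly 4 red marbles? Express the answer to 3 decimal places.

0.320

For each hypothesis, P(data | H) works out to: P(data | r = 1) = (1/5)(4/5)(1/5) = 4/125; P(data | r = 2) = (2/5)(3/5)(2/5) = 12/125; P(data | r = 3) = (3/5)(2/5)(3/5) = 18/125; P(data | r = 4) = (4/5)(1/5)(4/5) = 16/125.
The prior-weighted likelihoods are 1/4 · 4/125 = 1/125, 1/4 · 12/125 = 3/125, 1/4 · 18/125 = 9/250, 1/4 · 16/125 = 4/125; these sum to 1/10.
Hence P(r = 4 | data) = (4/125) / (1/10) = 8/25.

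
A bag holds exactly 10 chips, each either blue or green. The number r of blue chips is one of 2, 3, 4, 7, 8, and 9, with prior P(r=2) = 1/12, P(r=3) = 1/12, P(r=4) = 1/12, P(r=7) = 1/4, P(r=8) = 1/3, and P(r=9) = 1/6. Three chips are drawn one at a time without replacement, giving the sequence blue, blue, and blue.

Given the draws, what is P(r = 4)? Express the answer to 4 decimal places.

For each hypothesis, P(data | H) works out to: P(data | r = 2) = (2/10)(1/9)(0/8) = 0; P(data | r = 3) = (3/10)(2/9)(1/8) = 0.0083333; P(data | r = 4) = (4/10)(3/9)(2/8) = 0.033333; P(data | r = 7) = (7/10)(6/9)(5/8) = 0.29167; P(data | r = 8) = (8/10)(7/9)(6/8) = 0.46667; P(data | r = 9) = (9/10)(8/9)(7/8) = 0.7.
Multiplying each by its prior: 1/12 · 0 = 0, 1/12 · 0.0083333 = 0.00069444, 1/12 · 0.033333 = 0.0027778, 1/4 · 0.29167 = 0.072917, 1/3 · 0.46667 = 0.15556, 1/6 · 0.7 = 0.11667; these sum to 0.34861.
So P(r = 4 | data) = (0.0027778) / (0.34861) = 0.0079681.

0.0080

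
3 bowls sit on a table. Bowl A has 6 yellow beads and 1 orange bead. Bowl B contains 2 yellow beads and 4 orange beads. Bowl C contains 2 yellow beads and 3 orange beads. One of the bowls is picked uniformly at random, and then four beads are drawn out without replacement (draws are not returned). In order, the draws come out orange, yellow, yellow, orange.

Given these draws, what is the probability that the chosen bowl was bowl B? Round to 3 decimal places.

Compute the likelihood of the observed sequence for each case: P(data | bowl A) = (1/7)(6/6)(5/5)(0/4) = 0; P(data | bowl B) = (4/6)(2/5)(1/4)(3/3) = 1/15; P(data | bowl C) = (3/5)(2/4)(1/3)(2/2) = 1/10.
The prior-weighted likelihoods are 1/3 · 0 = 0, 1/3 · 1/15 = 1/45, 1/3 · 1/10 = 1/30; summing to 1/18.
Hence P(bowl B | data) = (1/45) / (1/18) = 2/5.

0.400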